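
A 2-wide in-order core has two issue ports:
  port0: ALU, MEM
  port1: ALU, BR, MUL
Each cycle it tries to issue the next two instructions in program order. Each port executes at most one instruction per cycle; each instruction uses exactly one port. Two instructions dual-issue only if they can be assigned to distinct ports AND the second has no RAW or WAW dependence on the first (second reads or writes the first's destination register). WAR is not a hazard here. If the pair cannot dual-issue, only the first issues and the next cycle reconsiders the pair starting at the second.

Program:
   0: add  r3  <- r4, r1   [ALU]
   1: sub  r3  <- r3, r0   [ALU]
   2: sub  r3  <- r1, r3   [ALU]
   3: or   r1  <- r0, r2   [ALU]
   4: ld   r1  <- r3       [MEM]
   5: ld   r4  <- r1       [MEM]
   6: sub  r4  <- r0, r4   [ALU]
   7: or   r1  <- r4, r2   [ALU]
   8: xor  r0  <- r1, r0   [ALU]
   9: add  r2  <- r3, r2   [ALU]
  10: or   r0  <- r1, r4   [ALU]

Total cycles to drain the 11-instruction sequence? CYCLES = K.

#0 head=0: add i0 RAW+WAW r3
#1 head=1: sub i1 RAW+WAW r3
#2 head=2: sub or i2,i3 pair
#3 head=4: ld i4 no-port MEM/MEM
#4 head=5: ld i5 RAW+WAW r4
#5 head=6: sub i6 RAW r4
#6 head=7: or i7 RAW r1
#7 head=8: xor add i8,i9 pair
#8 head=10: or i10 tail

CYCLES = 9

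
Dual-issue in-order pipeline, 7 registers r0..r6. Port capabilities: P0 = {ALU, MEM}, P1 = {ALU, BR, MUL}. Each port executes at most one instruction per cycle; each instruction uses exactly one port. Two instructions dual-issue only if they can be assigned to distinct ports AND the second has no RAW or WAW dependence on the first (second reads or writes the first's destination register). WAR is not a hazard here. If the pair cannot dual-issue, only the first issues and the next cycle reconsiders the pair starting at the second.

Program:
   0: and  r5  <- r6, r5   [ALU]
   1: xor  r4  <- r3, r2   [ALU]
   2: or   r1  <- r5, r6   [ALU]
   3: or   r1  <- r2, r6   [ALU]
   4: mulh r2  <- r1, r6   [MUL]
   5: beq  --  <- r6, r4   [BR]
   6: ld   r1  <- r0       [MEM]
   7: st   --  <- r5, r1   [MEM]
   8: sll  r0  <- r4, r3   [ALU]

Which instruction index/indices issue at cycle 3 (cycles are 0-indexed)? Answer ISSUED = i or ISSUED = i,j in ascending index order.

c0: i0+i1 and;xor  dual
c1: i2 or  WAW r1
c2: i3 or  RAW r1
c3: i4 mulh  no-port MUL/BR
c4: i5+i6 beq;ld  dual
c5: i7+i8 st;sll  dual

ISSUED = 4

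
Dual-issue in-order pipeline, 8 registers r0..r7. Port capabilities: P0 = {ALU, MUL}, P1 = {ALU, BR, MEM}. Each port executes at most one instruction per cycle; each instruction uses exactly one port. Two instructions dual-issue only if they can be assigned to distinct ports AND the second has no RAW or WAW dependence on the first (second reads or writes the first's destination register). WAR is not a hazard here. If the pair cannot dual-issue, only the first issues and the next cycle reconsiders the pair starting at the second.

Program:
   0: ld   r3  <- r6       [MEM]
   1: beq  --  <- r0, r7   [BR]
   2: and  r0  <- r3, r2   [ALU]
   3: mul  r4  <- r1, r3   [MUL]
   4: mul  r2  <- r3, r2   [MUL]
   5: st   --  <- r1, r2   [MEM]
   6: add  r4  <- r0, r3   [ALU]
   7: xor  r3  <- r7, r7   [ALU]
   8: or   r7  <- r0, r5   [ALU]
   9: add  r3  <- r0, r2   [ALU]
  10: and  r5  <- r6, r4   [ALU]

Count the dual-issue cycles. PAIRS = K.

  cy0 -> i0 (ld.MEM) no-port MEM/BR
  cy1 -> i1/i2 (beq.BR and.ALU) dual
  cy2 -> i3 (mul.MUL) no-port MUL/MUL
  cy3 -> i4 (mul.MUL) RAW r2
  cy4 -> i5/i6 (st.MEM add.ALU) dual
  cy5 -> i7/i8 (xor.ALU or.ALU) dual
  cy6 -> i9/i10 (add.ALU and.ALU) dual

PAIRS = 4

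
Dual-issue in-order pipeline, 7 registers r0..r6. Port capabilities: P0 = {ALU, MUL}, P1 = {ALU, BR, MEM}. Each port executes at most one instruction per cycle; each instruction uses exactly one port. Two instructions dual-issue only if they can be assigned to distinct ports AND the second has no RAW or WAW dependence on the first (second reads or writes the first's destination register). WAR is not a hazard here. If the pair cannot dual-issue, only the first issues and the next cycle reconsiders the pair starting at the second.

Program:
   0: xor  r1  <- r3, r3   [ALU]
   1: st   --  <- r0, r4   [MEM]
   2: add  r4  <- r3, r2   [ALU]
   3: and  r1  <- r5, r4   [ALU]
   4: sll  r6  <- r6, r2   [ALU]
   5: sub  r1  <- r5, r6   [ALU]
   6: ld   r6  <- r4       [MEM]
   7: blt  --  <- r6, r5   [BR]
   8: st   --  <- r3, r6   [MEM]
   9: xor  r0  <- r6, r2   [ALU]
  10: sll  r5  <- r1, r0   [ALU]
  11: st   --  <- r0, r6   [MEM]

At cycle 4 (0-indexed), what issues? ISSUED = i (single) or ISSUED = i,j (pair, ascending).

ISSUED = 7

c0: i0,i1 xor.ALU st.MEM  2-wide
c1: i2 add.ALU  RAW r4
c2: i3,i4 and.ALU sll.ALU  2-wide
c3: i5,i6 sub.ALU ld.MEM  2-wide
c4: i7 blt.BR  no-port BR/MEM
c5: i8,i9 st.MEM xor.ALU  2-wide
c6: i10,i11 sll.ALU st.MEM  2-wide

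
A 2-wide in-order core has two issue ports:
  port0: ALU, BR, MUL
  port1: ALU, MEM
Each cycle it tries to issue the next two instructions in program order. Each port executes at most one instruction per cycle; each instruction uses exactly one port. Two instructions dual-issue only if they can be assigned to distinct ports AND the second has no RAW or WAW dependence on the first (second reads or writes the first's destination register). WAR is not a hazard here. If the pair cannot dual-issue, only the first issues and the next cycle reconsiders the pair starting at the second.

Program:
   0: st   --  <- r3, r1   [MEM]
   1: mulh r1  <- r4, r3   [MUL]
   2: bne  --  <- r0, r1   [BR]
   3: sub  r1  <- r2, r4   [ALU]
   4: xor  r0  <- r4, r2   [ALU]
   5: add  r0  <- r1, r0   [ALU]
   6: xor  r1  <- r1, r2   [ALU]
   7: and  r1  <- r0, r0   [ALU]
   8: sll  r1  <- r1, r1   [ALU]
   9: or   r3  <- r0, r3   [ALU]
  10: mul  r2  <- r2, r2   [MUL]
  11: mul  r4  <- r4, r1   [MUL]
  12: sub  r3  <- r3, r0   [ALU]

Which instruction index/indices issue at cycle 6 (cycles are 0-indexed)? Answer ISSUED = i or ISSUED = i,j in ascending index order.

ISSUED = 10

#0 head=0: st.MEM;mulh.MUL i0+i1 dual
#1 head=2: bne.BR;sub.ALU i2+i3 dual
#2 head=4: xor.ALU i4 RAW+WAW r0
#3 head=5: add.ALU;xor.ALU i5+i6 dual
#4 head=7: and.ALU i7 RAW+WAW r1
#5 head=8: sll.ALU;or.ALU i8+i9 dual
#6 head=10: mul.MUL i10 no-port MUL/MUL
#7 head=11: mul.MUL;sub.ALU i11+i12 dual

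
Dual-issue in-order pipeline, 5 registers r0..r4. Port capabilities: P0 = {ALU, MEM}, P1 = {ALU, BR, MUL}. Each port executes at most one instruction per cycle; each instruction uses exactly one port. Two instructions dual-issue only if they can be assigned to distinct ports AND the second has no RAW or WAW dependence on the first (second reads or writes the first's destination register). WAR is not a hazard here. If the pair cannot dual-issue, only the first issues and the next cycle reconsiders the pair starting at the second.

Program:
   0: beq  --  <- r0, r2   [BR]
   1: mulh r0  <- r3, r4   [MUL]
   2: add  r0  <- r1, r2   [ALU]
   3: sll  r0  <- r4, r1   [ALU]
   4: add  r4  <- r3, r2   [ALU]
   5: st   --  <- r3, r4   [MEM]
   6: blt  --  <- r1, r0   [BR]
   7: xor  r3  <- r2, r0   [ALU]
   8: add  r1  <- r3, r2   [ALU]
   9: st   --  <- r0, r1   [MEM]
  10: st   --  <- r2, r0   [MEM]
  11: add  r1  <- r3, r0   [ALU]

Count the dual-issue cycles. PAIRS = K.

0. beq @i0  | no-port BR/MUL
1. mulh @i1  | WAW r0
2. add @i2  | WAW r0
3. sll+add @i3/i4  | 2-wide
4. st+blt @i5/i6  | 2-wide
5. xor @i7  | RAW r3
6. add @i8  | RAW r1
7. st @i9  | no-port MEM/MEM
8. st+add @i10/i11  | 2-wide

PAIRS = 3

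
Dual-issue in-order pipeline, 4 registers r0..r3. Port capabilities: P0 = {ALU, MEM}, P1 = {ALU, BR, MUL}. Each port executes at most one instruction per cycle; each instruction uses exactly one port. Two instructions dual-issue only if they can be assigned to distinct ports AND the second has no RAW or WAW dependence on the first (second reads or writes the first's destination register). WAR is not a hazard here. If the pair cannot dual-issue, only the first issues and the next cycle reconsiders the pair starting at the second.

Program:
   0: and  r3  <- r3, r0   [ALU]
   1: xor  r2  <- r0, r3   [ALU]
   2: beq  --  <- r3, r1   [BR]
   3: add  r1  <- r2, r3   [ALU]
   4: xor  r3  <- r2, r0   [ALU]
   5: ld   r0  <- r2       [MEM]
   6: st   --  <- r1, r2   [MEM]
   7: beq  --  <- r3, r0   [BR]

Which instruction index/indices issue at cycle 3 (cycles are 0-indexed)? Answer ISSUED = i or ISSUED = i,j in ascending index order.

ISSUED = 5

#0 head=0: and.ALU i0 RAW r3
#1 head=1: xor.ALU beq.BR i1/i2 2-wide
#2 head=3: add.ALU xor.ALU i3/i4 2-wide
#3 head=5: ld.MEM i5 no-port MEM/MEM
#4 head=6: st.MEM beq.BR i6/i7 2-wide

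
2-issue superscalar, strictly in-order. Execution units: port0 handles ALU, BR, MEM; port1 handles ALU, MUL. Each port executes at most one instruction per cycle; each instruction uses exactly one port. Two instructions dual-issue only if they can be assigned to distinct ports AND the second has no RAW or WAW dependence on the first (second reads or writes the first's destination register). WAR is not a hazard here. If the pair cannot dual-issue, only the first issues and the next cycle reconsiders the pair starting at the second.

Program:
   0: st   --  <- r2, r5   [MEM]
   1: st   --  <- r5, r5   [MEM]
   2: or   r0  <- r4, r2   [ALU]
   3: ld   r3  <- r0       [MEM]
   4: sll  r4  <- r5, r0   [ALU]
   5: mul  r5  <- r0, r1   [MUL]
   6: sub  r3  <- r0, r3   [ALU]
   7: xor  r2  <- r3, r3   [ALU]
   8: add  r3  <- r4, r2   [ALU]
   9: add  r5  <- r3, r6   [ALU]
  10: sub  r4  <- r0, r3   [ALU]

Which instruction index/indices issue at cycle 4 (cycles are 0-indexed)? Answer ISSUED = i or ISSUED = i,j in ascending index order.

t=0 i0:st ; no-port MEM/MEM
t=1 i1&i2:st;or ; 2-wide
t=2 i3&i4:ld;sll ; 2-wide
t=3 i5&i6:mul;sub ; 2-wide
t=4 i7:xor ; RAW r2
t=5 i8:add ; RAW r3
t=6 i9&i10:add;sub ; 2-wide

ISSUED = 7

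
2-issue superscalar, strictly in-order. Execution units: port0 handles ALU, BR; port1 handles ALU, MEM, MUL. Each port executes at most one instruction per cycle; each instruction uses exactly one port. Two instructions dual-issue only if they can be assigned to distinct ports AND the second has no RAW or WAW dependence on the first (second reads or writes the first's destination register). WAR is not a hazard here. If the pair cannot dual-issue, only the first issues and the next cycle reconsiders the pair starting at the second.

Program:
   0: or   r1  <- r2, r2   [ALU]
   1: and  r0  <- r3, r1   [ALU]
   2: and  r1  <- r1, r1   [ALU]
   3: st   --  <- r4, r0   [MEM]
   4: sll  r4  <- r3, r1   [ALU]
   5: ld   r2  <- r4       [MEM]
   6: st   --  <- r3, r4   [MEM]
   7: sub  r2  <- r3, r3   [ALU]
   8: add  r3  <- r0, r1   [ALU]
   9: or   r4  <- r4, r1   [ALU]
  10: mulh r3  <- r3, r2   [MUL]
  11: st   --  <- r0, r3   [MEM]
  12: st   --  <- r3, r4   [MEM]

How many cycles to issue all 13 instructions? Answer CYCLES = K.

CYCLES = 9

[0] i0  or.ALU  -- RAW r1
[1] i1&i2  and.ALU+and.ALU  -- pair
[2] i3&i4  st.MEM+sll.ALU  -- pair
[3] i5  ld.MEM  -- no-port MEM/MEM
[4] i6&i7  st.MEM+sub.ALU  -- pair
[5] i8&i9  add.ALU+or.ALU  -- pair
[6] i10  mulh.MUL  -- no-port MUL/MEM
[7] i11  st.MEM  -- no-port MEM/MEM
[8] i12  st.MEM  -- tail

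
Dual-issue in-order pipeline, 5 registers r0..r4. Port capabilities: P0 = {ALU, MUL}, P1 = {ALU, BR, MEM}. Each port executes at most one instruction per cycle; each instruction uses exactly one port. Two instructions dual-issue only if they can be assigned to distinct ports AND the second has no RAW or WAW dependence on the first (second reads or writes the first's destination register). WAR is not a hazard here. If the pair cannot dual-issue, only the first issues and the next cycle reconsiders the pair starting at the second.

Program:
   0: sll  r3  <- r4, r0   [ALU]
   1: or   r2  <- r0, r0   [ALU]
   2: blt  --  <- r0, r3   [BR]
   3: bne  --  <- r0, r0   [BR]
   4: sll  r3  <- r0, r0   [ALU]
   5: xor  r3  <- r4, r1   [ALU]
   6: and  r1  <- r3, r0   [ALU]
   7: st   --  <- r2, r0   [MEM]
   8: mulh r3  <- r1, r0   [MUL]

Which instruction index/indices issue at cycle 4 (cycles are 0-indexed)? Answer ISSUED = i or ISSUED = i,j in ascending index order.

ISSUED = 6,7

  cy0 -> i0,i1 (sll or) dual
  cy1 -> i2 (blt) no-port BR/BR
  cy2 -> i3,i4 (bne sll) dual
  cy3 -> i5 (xor) RAW r3
  cy4 -> i6,i7 (and st) dual
  cy5 -> i8 (mulh) tail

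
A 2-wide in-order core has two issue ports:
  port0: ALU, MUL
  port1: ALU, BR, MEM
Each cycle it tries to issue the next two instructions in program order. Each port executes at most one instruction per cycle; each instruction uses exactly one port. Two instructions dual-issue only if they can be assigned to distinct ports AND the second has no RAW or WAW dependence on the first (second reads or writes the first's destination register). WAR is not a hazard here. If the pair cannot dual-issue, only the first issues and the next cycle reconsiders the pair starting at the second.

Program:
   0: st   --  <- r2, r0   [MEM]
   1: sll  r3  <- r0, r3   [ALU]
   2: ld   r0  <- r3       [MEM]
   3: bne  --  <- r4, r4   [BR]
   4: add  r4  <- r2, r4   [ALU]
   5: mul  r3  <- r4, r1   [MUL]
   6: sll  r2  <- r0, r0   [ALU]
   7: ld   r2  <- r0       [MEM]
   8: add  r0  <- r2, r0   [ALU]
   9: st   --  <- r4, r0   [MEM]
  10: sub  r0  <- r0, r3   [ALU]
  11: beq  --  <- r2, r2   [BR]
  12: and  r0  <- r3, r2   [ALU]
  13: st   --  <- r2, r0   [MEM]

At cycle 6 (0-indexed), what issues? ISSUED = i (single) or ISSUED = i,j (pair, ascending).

0. st.MEM;sll.ALU @i0/i1  | dual
1. ld.MEM @i2  | no-port MEM/BR
2. bne.BR;add.ALU @i3/i4  | dual
3. mul.MUL;sll.ALU @i5/i6  | dual
4. ld.MEM @i7  | RAW r2
5. add.ALU @i8  | RAW r0
6. st.MEM;sub.ALU @i9/i10  | dual
7. beq.BR;and.ALU @i11/i12  | dual
8. st.MEM @i13  | tail

ISSUED = 9,10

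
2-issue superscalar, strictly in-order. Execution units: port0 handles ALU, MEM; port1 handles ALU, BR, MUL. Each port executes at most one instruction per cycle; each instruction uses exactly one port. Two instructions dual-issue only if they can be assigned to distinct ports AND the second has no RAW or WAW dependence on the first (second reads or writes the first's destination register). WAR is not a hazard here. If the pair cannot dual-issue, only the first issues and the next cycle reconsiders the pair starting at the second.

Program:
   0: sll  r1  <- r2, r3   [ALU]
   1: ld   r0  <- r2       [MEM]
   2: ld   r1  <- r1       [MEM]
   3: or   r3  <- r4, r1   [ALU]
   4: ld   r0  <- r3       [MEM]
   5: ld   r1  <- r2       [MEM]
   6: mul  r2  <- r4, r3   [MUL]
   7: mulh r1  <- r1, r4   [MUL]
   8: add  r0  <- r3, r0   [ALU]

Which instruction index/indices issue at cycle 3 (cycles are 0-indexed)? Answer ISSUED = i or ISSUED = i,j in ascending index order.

ISSUED = 4

0. sll.ALU/ld.MEM @i0+i1  | dual
1. ld.MEM @i2  | RAW r1
2. or.ALU @i3  | RAW r3
3. ld.MEM @i4  | no-port MEM/MEM
4. ld.MEM/mul.MUL @i5+i6  | dual
5. mulh.MUL/add.ALU @i7+i8  | dual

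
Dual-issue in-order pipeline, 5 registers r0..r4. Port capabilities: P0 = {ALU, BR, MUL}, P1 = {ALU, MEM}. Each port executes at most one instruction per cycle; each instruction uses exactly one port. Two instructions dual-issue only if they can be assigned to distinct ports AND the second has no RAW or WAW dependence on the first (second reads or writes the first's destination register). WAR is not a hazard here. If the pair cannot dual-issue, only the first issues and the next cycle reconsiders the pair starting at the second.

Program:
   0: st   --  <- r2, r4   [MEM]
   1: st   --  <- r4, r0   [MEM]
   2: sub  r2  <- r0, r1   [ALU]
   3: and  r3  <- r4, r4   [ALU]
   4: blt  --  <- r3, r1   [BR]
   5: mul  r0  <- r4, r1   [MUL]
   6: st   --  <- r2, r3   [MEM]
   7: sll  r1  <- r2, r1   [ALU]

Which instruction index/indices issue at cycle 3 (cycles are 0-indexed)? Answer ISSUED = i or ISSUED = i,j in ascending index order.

t=0 i0:st ; no-port MEM/MEM
t=1 i1,i2:st/sub ; pair
t=2 i3:and ; RAW r3
t=3 i4:blt ; no-port BR/MUL
t=4 i5,i6:mul/st ; pair
t=5 i7:sll ; tail

ISSUED = 4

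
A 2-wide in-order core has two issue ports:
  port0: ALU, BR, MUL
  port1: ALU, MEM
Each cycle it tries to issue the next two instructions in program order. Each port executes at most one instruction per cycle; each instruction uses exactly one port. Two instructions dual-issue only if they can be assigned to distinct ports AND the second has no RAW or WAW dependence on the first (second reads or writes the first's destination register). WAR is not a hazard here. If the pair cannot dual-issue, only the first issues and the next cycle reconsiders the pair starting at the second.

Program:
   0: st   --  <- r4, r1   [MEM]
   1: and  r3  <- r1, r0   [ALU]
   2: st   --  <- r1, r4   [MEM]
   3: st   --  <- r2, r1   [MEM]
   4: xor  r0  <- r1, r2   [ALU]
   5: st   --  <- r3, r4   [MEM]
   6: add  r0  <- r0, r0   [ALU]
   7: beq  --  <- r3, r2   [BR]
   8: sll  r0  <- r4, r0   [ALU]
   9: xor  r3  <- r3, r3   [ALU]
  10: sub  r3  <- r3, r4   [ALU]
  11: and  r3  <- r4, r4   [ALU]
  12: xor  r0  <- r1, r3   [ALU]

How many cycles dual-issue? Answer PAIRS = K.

0. st;and @i0&i1  | 2-wide
1. st @i2  | no-port MEM/MEM
2. st;xor @i3&i4  | 2-wide
3. st;add @i5&i6  | 2-wide
4. beq;sll @i7&i8  | 2-wide
5. xor @i9  | RAW+WAW r3
6. sub @i10  | WAW r3
7. and @i11  | RAW r3
8. xor @i12  | tail

PAIRS = 4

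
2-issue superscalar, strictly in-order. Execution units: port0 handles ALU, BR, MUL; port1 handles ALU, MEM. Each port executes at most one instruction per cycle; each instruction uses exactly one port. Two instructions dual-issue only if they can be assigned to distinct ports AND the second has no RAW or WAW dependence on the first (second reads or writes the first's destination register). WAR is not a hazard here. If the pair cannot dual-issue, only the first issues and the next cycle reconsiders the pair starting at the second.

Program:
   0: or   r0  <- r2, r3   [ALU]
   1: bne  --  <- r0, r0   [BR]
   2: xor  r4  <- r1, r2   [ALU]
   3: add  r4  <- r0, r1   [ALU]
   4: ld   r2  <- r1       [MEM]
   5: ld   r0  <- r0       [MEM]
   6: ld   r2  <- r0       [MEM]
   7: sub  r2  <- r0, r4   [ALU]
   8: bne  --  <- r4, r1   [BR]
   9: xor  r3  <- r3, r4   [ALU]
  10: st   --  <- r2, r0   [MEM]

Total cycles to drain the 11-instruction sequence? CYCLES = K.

  cy0 -> i0 (or.ALU) RAW r0
  cy1 -> i1,i2 (bne.BR xor.ALU) pair
  cy2 -> i3,i4 (add.ALU ld.MEM) pair
  cy3 -> i5 (ld.MEM) no-port MEM/MEM
  cy4 -> i6 (ld.MEM) WAW r2
  cy5 -> i7,i8 (sub.ALU bne.BR) pair
  cy6 -> i9,i10 (xor.ALU st.MEM) pair

CYCLES = 7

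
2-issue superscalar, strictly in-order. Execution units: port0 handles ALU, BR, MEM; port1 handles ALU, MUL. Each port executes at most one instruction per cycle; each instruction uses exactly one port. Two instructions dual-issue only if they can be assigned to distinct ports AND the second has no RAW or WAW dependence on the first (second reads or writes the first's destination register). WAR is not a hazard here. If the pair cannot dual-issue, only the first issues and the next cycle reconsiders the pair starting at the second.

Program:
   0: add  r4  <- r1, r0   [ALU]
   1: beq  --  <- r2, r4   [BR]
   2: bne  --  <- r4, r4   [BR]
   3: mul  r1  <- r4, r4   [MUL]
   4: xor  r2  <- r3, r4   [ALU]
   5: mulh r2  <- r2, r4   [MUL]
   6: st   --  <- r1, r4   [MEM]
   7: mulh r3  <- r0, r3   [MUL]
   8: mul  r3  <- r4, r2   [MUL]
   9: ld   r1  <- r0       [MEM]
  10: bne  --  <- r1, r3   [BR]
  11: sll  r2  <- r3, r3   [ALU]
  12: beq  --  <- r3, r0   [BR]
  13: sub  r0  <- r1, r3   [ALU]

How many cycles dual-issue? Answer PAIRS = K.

[0] i0  add  -- RAW r4
[1] i1  beq  -- no-port BR/BR
[2] i2,i3  bne mul  -- 2-wide
[3] i4  xor  -- RAW+WAW r2
[4] i5,i6  mulh st  -- 2-wide
[5] i7  mulh  -- no-port MUL/MUL
[6] i8,i9  mul ld  -- 2-wide
[7] i10,i11  bne sll  -- 2-wide
[8] i12,i13  beq sub  -- 2-wide

PAIRS = 5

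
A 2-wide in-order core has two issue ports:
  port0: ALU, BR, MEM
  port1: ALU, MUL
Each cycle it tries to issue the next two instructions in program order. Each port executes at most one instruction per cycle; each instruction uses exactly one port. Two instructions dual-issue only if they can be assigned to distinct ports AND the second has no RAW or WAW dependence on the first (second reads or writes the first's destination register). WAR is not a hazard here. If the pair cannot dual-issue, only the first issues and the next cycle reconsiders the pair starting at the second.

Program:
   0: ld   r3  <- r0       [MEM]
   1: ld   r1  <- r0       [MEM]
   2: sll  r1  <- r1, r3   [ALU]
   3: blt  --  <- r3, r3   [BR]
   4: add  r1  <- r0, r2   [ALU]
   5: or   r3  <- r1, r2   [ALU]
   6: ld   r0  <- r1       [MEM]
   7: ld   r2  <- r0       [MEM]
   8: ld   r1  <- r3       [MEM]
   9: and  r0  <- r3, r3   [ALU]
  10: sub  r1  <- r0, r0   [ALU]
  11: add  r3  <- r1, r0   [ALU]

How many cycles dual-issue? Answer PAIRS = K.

[0] i0  ld  -- no-port MEM/MEM
[1] i1  ld  -- RAW+WAW r1
[2] i2/i3  sll blt  -- pair
[3] i4  add  -- RAW r1
[4] i5/i6  or ld  -- pair
[5] i7  ld  -- no-port MEM/MEM
[6] i8/i9  ld and  -- pair
[7] i10  sub  -- RAW r1
[8] i11  add  -- tail

PAIRS = 3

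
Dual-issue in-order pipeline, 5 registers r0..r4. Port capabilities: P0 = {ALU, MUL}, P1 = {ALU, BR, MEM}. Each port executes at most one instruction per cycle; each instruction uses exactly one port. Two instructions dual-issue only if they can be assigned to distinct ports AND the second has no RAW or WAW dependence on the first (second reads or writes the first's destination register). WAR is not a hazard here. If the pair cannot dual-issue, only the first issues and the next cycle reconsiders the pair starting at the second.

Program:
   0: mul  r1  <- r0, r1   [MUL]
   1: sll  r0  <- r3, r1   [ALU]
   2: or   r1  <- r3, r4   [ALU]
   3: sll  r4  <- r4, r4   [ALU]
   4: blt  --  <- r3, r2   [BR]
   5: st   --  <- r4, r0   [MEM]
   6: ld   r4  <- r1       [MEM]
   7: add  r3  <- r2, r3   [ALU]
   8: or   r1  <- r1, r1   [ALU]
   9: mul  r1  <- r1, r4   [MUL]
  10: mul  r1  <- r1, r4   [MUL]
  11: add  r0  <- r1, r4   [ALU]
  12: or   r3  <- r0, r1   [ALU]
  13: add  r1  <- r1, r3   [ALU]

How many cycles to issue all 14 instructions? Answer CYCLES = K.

  cy0 -> i0 (mul.MUL) RAW r1
  cy1 -> i1&i2 (sll.ALU or.ALU) dual
  cy2 -> i3&i4 (sll.ALU blt.BR) dual
  cy3 -> i5 (st.MEM) no-port MEM/MEM
  cy4 -> i6&i7 (ld.MEM add.ALU) dual
  cy5 -> i8 (or.ALU) RAW+WAW r1
  cy6 -> i9 (mul.MUL) no-port MUL/MUL
  cy7 -> i10 (mul.MUL) RAW r1
  cy8 -> i11 (add.ALU) RAW r0
  cy9 -> i12 (or.ALU) RAW r3
  cy10 -> i13 (add.ALU) tail

CYCLES = 11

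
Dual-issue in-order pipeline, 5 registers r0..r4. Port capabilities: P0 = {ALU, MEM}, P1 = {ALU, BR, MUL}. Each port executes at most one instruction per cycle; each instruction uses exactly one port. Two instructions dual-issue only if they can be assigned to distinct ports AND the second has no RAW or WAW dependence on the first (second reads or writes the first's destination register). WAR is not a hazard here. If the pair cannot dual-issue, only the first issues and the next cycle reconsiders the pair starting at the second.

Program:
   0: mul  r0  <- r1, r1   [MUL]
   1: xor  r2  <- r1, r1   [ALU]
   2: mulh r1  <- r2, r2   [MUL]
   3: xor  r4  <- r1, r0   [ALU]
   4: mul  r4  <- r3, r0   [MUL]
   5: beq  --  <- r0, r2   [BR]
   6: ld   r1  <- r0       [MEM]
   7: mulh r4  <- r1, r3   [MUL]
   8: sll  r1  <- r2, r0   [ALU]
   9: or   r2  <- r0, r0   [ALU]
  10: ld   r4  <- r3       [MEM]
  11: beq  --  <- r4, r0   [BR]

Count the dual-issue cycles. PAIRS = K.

#0 head=0: mul;xor i0,i1 dual
#1 head=2: mulh i2 RAW r1
#2 head=3: xor i3 WAW r4
#3 head=4: mul i4 no-port MUL/BR
#4 head=5: beq;ld i5,i6 dual
#5 head=7: mulh;sll i7,i8 dual
#6 head=9: or;ld i9,i10 dual
#7 head=11: beq i11 tail

PAIRS = 4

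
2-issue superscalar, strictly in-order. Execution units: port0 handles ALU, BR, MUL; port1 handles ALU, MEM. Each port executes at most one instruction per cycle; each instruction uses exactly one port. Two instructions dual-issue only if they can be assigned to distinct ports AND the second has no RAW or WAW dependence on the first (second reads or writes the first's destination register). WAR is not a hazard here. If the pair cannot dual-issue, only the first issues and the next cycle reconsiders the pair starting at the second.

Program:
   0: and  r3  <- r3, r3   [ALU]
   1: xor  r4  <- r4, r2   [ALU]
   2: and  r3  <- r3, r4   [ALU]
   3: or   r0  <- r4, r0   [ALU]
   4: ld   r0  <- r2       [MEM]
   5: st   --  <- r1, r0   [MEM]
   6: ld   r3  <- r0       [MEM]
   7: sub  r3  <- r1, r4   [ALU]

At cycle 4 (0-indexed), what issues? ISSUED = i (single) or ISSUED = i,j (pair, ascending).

#0 head=0: and;xor i0,i1 pair
#1 head=2: and;or i2,i3 pair
#2 head=4: ld i4 no-port MEM/MEM
#3 head=5: st i5 no-port MEM/MEM
#4 head=6: ld i6 WAW r3
#5 head=7: sub i7 tail

ISSUED = 6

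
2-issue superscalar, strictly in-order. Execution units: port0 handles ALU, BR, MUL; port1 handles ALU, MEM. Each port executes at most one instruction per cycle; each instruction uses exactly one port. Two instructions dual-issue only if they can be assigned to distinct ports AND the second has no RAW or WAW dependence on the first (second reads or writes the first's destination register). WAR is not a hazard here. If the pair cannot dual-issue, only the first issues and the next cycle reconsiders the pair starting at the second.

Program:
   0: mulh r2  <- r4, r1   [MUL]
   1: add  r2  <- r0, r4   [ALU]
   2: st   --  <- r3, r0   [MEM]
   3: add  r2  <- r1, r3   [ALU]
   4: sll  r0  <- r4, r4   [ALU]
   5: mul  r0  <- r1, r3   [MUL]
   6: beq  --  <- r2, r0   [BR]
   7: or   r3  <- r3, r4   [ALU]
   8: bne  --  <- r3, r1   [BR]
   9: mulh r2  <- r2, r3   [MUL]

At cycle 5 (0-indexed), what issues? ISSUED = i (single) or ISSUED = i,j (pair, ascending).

ISSUED = 8

  cy0 -> i0 (mulh.MUL) WAW r2
  cy1 -> i1+i2 (add.ALU;st.MEM) pair
  cy2 -> i3+i4 (add.ALU;sll.ALU) pair
  cy3 -> i5 (mul.MUL) no-port MUL/BR
  cy4 -> i6+i7 (beq.BR;or.ALU) pair
  cy5 -> i8 (bne.BR) no-port BR/MUL
  cy6 -> i9 (mulh.MUL) tail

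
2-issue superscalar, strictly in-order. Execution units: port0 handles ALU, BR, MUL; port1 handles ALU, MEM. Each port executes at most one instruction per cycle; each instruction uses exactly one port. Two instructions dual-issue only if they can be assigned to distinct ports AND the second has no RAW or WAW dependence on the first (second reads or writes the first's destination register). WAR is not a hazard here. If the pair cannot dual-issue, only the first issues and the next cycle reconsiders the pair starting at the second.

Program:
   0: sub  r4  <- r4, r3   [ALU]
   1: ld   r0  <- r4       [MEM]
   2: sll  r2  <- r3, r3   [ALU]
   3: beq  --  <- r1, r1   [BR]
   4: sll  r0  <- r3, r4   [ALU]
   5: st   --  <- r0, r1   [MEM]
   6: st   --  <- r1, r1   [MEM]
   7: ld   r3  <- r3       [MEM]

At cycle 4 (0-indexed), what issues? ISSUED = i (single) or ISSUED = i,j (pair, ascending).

t=0 i0:sub ; RAW r4
t=1 i1&i2:ld;sll ; pair
t=2 i3&i4:beq;sll ; pair
t=3 i5:st ; no-port MEM/MEM
t=4 i6:st ; no-port MEM/MEM
t=5 i7:ld ; tail

ISSUED = 6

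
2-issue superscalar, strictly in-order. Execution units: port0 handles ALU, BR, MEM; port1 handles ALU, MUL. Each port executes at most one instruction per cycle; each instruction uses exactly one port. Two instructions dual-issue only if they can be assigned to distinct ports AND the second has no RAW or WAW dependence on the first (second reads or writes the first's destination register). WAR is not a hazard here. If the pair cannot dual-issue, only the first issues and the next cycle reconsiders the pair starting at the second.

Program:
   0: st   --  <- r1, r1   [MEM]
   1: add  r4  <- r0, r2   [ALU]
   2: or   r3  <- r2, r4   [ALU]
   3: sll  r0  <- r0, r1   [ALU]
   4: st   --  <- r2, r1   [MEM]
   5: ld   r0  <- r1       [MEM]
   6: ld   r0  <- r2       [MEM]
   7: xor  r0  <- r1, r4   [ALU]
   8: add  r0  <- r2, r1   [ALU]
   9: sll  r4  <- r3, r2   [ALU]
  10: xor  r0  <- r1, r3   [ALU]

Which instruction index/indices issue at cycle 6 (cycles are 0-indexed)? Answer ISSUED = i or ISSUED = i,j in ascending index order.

0. st add @i0,i1  | dual
1. or sll @i2,i3  | dual
2. st @i4  | no-port MEM/MEM
3. ld @i5  | no-port MEM/MEM
4. ld @i6  | WAW r0
5. xor @i7  | WAW r0
6. add sll @i8,i9  | dual
7. xor @i10  | tail

ISSUED = 8,9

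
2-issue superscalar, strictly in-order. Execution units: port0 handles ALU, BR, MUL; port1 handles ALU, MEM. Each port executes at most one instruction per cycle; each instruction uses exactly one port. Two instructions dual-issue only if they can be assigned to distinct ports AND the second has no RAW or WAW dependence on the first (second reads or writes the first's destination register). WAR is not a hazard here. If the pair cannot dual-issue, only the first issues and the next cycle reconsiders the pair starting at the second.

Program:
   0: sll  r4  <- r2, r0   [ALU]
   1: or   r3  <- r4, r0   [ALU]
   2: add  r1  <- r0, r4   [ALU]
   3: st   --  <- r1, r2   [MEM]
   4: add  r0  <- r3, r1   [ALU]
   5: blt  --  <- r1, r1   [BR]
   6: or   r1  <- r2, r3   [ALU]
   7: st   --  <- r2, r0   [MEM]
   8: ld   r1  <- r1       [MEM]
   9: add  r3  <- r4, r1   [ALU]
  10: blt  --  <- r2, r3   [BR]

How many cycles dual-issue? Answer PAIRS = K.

PAIRS = 3

  cy0 -> i0 (sll.ALU) RAW r4
  cy1 -> i1+i2 (or.ALU add.ALU) 2-wide
  cy2 -> i3+i4 (st.MEM add.ALU) 2-wide
  cy3 -> i5+i6 (blt.BR or.ALU) 2-wide
  cy4 -> i7 (st.MEM) no-port MEM/MEM
  cy5 -> i8 (ld.MEM) RAW r1
  cy6 -> i9 (add.ALU) RAW r3
  cy7 -> i10 (blt.BR) tail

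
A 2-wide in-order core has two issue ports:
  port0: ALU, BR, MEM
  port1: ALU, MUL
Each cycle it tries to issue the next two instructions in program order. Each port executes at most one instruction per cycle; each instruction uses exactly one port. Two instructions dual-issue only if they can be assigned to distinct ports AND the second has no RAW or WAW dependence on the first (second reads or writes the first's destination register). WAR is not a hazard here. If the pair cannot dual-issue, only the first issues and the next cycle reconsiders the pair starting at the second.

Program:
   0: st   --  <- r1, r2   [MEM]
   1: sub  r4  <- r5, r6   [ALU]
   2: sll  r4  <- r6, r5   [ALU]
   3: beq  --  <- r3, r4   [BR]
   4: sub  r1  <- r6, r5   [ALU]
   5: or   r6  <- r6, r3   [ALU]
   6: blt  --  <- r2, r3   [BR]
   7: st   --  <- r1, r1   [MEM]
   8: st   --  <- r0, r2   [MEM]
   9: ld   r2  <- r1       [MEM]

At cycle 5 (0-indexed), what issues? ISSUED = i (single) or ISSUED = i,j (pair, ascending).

ISSUED = 8

[0] i0/i1  st.MEM/sub.ALU  -- dual
[1] i2  sll.ALU  -- RAW r4
[2] i3/i4  beq.BR/sub.ALU  -- dual
[3] i5/i6  or.ALU/blt.BR  -- dual
[4] i7  st.MEM  -- no-port MEM/MEM
[5] i8  st.MEM  -- no-port MEM/MEM
[6] i9  ld.MEM  -- tail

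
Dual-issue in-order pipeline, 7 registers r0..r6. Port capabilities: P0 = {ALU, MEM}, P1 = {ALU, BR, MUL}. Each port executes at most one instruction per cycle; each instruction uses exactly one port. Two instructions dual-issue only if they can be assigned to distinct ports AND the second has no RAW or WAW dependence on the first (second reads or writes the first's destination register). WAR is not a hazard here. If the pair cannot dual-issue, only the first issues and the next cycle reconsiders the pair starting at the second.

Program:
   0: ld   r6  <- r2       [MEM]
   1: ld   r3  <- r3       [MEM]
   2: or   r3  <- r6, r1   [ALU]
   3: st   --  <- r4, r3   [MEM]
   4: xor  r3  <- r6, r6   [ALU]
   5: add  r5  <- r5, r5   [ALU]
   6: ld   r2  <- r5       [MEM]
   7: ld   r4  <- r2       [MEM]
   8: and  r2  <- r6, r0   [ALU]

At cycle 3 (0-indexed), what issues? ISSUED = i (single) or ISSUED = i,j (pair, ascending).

ISSUED = 3,4

c0: i0 ld.MEM  no-port MEM/MEM
c1: i1 ld.MEM  WAW r3
c2: i2 or.ALU  RAW r3
c3: i3+i4 st.MEM/xor.ALU  dual
c4: i5 add.ALU  RAW r5
c5: i6 ld.MEM  no-port MEM/MEM
c6: i7+i8 ld.MEM/and.ALU  dual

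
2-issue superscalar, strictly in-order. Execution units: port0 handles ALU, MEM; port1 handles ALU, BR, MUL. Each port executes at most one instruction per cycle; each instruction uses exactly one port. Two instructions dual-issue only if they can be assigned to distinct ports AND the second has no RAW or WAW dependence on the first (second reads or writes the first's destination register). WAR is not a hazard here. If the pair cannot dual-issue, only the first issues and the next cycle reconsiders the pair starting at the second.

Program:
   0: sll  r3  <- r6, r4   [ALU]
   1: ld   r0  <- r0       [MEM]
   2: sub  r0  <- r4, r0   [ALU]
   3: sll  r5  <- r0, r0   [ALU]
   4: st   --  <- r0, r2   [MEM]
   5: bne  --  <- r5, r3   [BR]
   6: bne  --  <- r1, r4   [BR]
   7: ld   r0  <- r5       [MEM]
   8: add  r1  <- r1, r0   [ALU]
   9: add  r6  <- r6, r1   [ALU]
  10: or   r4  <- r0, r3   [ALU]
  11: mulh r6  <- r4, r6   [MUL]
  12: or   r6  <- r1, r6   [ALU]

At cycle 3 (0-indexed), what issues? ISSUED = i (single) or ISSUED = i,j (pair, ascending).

ISSUED = 5

  cy0 -> i0+i1 (sll/ld) pair
  cy1 -> i2 (sub) RAW r0
  cy2 -> i3+i4 (sll/st) pair
  cy3 -> i5 (bne) no-port BR/BR
  cy4 -> i6+i7 (bne/ld) pair
  cy5 -> i8 (add) RAW r1
  cy6 -> i9+i10 (add/or) pair
  cy7 -> i11 (mulh) RAW+WAW r6
  cy8 -> i12 (or) tail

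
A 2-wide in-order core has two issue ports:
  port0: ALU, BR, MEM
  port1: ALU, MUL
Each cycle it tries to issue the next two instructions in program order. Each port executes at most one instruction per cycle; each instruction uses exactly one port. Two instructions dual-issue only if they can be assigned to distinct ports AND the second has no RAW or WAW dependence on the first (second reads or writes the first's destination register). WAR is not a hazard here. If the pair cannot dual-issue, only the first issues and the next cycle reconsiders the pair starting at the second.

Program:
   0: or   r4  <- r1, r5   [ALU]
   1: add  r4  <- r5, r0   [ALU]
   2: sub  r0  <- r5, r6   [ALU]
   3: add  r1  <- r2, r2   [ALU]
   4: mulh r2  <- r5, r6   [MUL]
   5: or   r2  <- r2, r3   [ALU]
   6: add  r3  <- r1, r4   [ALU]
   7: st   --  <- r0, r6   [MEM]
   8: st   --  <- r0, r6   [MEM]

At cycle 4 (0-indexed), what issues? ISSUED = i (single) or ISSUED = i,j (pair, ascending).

#0 head=0: or i0 WAW r4
#1 head=1: add sub i1+i2 pair
#2 head=3: add mulh i3+i4 pair
#3 head=5: or add i5+i6 pair
#4 head=7: st i7 no-port MEM/MEM
#5 head=8: st i8 tail

ISSUED = 7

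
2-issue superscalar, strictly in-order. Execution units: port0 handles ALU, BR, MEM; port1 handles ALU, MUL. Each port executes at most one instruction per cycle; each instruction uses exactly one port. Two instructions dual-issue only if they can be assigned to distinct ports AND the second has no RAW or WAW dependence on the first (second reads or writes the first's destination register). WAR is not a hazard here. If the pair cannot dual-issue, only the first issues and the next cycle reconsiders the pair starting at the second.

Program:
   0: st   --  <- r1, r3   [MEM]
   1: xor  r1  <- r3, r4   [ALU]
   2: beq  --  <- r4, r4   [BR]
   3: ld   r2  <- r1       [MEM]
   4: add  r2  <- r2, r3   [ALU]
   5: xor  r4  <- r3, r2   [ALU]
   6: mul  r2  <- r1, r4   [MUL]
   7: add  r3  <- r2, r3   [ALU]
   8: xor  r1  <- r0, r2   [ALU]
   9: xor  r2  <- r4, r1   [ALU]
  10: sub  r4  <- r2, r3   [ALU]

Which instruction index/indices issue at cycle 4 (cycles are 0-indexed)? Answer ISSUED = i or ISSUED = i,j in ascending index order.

t=0 i0+i1:st.MEM;xor.ALU ; pair
t=1 i2:beq.BR ; no-port BR/MEM
t=2 i3:ld.MEM ; RAW+WAW r2
t=3 i4:add.ALU ; RAW r2
t=4 i5:xor.ALU ; RAW r4
t=5 i6:mul.MUL ; RAW r2
t=6 i7+i8:add.ALU;xor.ALU ; pair
t=7 i9:xor.ALU ; RAW r2
t=8 i10:sub.ALU ; tail

ISSUED = 5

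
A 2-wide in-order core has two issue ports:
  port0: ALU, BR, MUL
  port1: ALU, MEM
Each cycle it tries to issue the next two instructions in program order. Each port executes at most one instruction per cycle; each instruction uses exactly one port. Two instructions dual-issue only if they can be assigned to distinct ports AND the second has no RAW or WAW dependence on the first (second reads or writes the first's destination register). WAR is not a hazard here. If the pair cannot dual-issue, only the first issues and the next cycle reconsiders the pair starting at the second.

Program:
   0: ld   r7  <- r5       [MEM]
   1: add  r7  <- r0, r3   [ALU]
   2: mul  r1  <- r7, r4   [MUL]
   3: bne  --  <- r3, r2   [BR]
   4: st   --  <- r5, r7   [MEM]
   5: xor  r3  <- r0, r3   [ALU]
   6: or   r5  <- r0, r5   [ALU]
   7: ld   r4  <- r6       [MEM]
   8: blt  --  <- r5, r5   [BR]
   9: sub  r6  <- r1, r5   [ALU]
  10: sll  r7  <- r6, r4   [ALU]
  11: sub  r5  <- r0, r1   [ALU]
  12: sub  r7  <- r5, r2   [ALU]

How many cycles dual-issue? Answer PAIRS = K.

PAIRS = 4

[0] i0  ld.MEM  -- WAW r7
[1] i1  add.ALU  -- RAW r7
[2] i2  mul.MUL  -- no-port MUL/BR
[3] i3/i4  bne.BR;st.MEM  -- pair
[4] i5/i6  xor.ALU;or.ALU  -- pair
[5] i7/i8  ld.MEM;blt.BR  -- pair
[6] i9  sub.ALU  -- RAW r6
[7] i10/i11  sll.ALU;sub.ALU  -- pair
[8] i12  sub.ALU  -- tail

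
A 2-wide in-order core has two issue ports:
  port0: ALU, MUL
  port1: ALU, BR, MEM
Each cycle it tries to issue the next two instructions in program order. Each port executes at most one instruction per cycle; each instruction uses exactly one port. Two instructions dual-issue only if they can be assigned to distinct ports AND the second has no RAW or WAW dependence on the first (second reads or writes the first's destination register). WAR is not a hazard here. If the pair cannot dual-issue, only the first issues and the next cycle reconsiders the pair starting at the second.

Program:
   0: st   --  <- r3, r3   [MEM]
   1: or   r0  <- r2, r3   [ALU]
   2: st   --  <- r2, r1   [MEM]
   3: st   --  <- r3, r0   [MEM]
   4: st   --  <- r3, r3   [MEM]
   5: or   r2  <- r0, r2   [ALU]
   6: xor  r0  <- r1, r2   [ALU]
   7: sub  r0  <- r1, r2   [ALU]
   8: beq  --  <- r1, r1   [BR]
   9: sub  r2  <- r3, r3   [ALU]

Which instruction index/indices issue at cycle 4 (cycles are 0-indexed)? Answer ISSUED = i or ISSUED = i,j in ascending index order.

c0: i0+i1 st.MEM or.ALU  pair
c1: i2 st.MEM  no-port MEM/MEM
c2: i3 st.MEM  no-port MEM/MEM
c3: i4+i5 st.MEM or.ALU  pair
c4: i6 xor.ALU  WAW r0
c5: i7+i8 sub.ALU beq.BR  pair
c6: i9 sub.ALU  tail

ISSUED = 6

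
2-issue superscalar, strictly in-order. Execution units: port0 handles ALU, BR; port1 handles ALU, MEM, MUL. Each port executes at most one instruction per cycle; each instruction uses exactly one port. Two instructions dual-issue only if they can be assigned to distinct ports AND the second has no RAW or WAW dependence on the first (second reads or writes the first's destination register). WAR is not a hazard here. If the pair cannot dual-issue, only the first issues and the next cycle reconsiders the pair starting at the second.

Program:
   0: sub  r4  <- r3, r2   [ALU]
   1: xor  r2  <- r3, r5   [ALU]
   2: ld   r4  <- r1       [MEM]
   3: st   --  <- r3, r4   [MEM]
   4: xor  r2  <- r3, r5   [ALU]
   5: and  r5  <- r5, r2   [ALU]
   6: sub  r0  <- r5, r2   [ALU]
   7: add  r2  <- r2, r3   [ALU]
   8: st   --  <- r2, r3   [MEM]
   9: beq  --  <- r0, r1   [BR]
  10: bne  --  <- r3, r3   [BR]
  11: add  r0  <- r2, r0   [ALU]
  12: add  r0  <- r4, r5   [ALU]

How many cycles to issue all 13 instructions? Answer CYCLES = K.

[0] i0+i1  sub;xor  -- pair
[1] i2  ld  -- no-port MEM/MEM
[2] i3+i4  st;xor  -- pair
[3] i5  and  -- RAW r5
[4] i6+i7  sub;add  -- pair
[5] i8+i9  st;beq  -- pair
[6] i10+i11  bne;add  -- pair
[7] i12  add  -- tail

CYCLES = 8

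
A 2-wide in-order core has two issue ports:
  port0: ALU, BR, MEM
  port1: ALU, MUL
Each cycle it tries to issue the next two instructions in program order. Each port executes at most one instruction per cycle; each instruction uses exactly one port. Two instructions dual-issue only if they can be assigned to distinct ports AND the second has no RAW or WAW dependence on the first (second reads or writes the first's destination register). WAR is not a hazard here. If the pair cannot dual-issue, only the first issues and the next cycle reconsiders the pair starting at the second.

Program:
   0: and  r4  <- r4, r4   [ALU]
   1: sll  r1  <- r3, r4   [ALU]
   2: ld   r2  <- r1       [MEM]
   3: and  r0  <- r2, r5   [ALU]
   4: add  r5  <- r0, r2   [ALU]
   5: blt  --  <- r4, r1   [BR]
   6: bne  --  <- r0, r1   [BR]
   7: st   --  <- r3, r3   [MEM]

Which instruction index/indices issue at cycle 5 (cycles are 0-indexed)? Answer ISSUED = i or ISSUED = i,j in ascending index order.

ISSUED = 6

t=0 i0:and ; RAW r4
t=1 i1:sll ; RAW r1
t=2 i2:ld ; RAW r2
t=3 i3:and ; RAW r0
t=4 i4/i5:add+blt ; dual
t=5 i6:bne ; no-port BR/MEM
t=6 i7:st ; tail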